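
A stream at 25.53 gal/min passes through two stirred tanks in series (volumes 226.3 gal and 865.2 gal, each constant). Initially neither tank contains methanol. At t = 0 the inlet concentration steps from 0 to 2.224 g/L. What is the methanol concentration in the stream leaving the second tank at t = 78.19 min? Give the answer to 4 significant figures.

Each tank obeys Vᵢ dCᵢ/dt = Q(Cᵢ₋₁ − Cᵢ), so τᵢ = Vᵢ/Q.
τ₁ = 226.3/25.53 = 8.86408 min; τ₂ = 865.2/25.53 = 33.8895 min.
Tank 1: C₁ = C_in(1 − e^(−t/τ₁)). Tank 2 (τ₁ ≠ τ₂): C₂ = C_in[1 − (τ₁ e^(−t/τ₁) − τ₂ e^(−t/τ₂))/(τ₁ − τ₂)].
At t = 78.19: e^(−t/τ₁) = 0.000147602, e^(−t/τ₂) = 0.0995394.
C₂ = 2.224·[1 − (8.86408·0.000147602 − 33.8895·0.0995394)/(-25.0255)] = 2.224·0.865256 = 1.92433 g/L.

1.924 g/L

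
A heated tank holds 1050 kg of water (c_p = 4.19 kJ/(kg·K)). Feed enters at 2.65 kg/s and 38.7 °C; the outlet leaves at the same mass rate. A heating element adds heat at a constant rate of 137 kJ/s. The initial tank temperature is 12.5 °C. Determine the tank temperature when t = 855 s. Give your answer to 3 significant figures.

M c_p dT/dt = ṁ c_p (T_in − T) + Q̇.
Rearrange: dT/dt = (T_ss − T)/τ with τ = M/ṁ = 396.23 s and T_ss = T_in + Q̇/(ṁ c_p) = 51.038 °C.
T approaches T_ss exponentially: T(t) = T_ss + (T₀ − T_ss) e^(−t/τ).
T(855) = 51.038 + (-38.538)·e^(−855/396.23) = 51.038 + (-38.538)·0.11557 = 46.584 °C.

46.6 °C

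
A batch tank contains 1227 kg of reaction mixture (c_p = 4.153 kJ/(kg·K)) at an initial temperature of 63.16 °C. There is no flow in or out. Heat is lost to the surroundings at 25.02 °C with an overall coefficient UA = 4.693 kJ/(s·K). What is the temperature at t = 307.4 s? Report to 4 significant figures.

Heat balance on the well-mixed liquid: M c_p dT/dt = −UA(T − T_amb).
dT/dt = (T_ss − T)/τ with T_ss = T_amb = 25.0200 °C, τ = M c_p/UA = 1227·4.153/4.693 = 1085.82 s.
T approaches T_ss exponentially: T(t) = T_ss + (T₀ − T_ss) e^(−t/τ).
T(307.4) = 25.0200 + (38.1400)·0.753440 = 53.7562 °C.

53.76 °C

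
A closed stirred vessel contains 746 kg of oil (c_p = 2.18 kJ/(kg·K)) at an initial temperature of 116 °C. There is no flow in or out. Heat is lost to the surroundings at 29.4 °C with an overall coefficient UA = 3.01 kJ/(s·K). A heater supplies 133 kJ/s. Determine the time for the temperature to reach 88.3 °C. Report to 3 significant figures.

M c_p dT/dt = −UA(T − T_amb) + Q̇.
τ = M c_p/UA = 540.29 s; T_ss = T_amb + Q̇/UA = 29.4 + 133/3.01 = 73.586 °C.
T(t) = T_ss + (T₀ − T_ss)e^(−t/τ); set T = 88.3:
t = −τ ln[(T − T_ss)/(T₀ − T_ss)] = −540.29 · ln(0.34691) = 572.00 s.

572 s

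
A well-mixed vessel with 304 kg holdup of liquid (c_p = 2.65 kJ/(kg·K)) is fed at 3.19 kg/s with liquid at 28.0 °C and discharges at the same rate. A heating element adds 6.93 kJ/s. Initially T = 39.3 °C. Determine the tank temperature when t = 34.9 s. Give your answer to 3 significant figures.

M c_p dT/dt = ṁ c_p (T_in − T) + Q̇.
τ = M/ṁ = 95.298 s; T_ss = T_in + Q̇/(ṁ c_p) = 28.0 + 6.93/(3.19·2.65) = 28.820 °C.
Integrating: T(t) = T_ss + (T₀ − T_ss) e^(−t/τ).
T(34.9) = 28.820 + (10.480)·e^(−34.9/95.298) = 28.820 + (10.480)·0.69335 = 36.086 °C.

36.1 °C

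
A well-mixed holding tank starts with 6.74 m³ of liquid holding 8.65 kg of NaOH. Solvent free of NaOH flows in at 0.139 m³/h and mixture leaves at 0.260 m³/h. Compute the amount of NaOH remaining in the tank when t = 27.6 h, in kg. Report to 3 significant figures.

Let m(t) be the amount of NaOH. Volume: V(t) = V₀ + (Q_in − Q_out) t = 6.74 − 0.12100 t; V(27.6) = 3.4004 m³.
Species balance (pure solvent in): dm/dt = −Q_out · m/V(t).
dm/m = −Q_out dt/(V₀ − 0.12100 t); integrating gives ln(m/m₀) = −(Q_out/(Q_in−Q_out)) ln(V/V₀).
m = m₀ (V₀/V)^(Q_out/(Q_in−Q_out)) = 8.65 × (6.74/3.4004)^(-2.1488) = 1.9886 kg.

1.99 kg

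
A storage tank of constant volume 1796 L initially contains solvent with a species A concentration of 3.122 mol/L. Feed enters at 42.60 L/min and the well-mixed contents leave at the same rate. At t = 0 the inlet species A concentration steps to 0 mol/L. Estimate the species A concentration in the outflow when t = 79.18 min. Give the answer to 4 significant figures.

0.4773 mol/L

Species balance on the tank: V dC/dt = Q(C_in − C).
So dC/dt = (C_in − C)/τ with τ = V/Q = 1796/42.60 = 42.1596 min.
C approaches C_in exponentially: C(t) = C_in + (C₀ − C_in) e^(−t/τ).
C(79.18) = 0 + (3.122 − 0)·e^(−79.18/42.1596) = 0 + (3.12200)·0.152880 = 0.477292 mol/L.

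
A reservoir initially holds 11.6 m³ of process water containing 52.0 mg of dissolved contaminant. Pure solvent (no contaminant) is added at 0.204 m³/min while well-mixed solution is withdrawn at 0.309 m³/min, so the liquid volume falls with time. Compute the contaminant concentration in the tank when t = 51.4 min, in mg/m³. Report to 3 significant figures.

Let m(t) be the amount of contaminant. Volume: V(t) = V₀ + (Q_in − Q_out) t = 11.6 − 0.10500 t; V(51.4) = 6.2030 m³.
Species balance (pure solvent in): dm/dt = −Q_out · m/V(t).
Separate: dm/m = −Q_out dt/V(t) ⇒ ln(m/m₀) = −(Q_out/(Q_in−Q_out)) ln(V/V₀).
m = m₀ (V₀/V)^(Q_out/(Q_in−Q_out)) = 52.0 × (11.6/6.2030)^(-2.9429) = 8.2408 mg.
C = m/V = 8.2408/6.2030 = 1.3285 mg/m³.

1.33 mg/m³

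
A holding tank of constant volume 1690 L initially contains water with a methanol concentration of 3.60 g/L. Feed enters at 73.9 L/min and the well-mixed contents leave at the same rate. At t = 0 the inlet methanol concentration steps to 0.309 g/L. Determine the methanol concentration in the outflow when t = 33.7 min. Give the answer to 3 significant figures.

1.06 g/L

Unsteady species balance (constant V, well mixed): V dC/dt = Q(C_in − C).
Rewrite as dC/dt + C/τ = C_in/τ, τ = V/Q = 22.869 min.
C approaches C_in exponentially: C(t) = C_in + (C₀ − C_in) e^(−t/τ).
C(33.7) = 0.309 + (3.60 − 0.309)·e^(−33.7/22.869) = 0.309 + (3.2910)·0.22909 = 1.0629 g/L.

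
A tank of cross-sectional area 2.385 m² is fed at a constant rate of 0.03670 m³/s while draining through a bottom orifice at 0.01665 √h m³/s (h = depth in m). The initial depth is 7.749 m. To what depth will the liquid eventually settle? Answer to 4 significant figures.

A dh/dt = Q_in − 0.01665 √h. Steady state requires inflow = outflow:
Q_in = 0.01665 √h_ss ⇒ √h_ss = 0.03670/0.01665 = 2.20420.
h_ss = 2.20420² = 4.85852 m. (Since h₀ = 7.749 m > h_ss, the level will fall toward this value.)

4.859 m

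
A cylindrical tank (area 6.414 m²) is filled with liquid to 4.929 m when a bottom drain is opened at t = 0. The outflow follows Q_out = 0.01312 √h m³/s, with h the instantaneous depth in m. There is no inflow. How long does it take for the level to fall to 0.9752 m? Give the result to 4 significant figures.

1205 s

With no inflow, A dh/dt = −0.01312 √h.
∫ h^(−1/2) dh = −(0.01312/A) ∫ dt, giving 2√h = 2√h₀ − (0.01312/A) t.
t = 2A(√h₀ − √h)/0.01312 = 2·6.414·(√4.929 − √0.9752)/0.01312
  = 12.8280 × (2.22014 − 0.987522) / 0.01312 = 1205.18 s.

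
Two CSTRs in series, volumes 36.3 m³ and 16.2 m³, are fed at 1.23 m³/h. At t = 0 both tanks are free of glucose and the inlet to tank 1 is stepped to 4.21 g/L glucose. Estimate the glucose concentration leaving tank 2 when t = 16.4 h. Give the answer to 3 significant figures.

Time constants: τᵢ = Vᵢ/Q for each well-mixed tank.
τ₁ = 36.3/1.23 = 29.512 h; τ₂ = 16.2/1.23 = 13.171 h.
Tank 1: C₁ = C_in(1 − e^(−t/τ₁)). Tank 2 (τ₁ ≠ τ₂): C₂ = C_in[1 − (τ₁ e^(−t/τ₁) − τ₂ e^(−t/τ₂))/(τ₁ − τ₂)].
At t = 16.4: e^(−t/τ₁) = 0.57367, e^(−t/τ₂) = 0.28789.
C₂ = 4.21·[1 − (29.512·0.57367 − 13.171·0.28789)/(16.341)] = 4.21·0.19600 = 0.82516 g/L.

0.825 g/L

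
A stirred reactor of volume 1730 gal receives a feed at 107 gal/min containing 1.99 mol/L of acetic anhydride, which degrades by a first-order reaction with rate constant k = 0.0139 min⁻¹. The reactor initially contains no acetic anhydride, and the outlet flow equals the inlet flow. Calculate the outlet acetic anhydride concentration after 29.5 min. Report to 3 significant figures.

Species balance: V dC/dt = Q C_in − Q C − k V C.
This is linear with rate a = Q/V + k = 0.075750 min⁻¹.
C_ss = Q C_in/(Q + kV) = 1.6248 mol/L; C(t) = C_ss + (C₀ − C_ss) e^(−a t).
C(29.5) = 1.6248 + (-1.6248)·e^(−0.075750·29.5) = 1.6248 + (-1.6248)·0.10703 = 1.4509 mol/L.

1.45 mol/L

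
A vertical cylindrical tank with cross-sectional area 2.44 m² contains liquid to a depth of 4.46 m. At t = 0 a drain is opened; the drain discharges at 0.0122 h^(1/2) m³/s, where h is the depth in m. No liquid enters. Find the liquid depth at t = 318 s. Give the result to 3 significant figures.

1.73 m

With no inflow, A dh/dt = −0.0122 √h.
∫ h^(−1/2) dh = −(0.0122/A) ∫ dt, giving 2√h = 2√h₀ − (0.0122/A) t.
√h = √4.46 − 0.0122·318/(2·2.44) = 2.1119 − 0.79500 = 1.3169.
h = 1.3169² = 1.7341 m.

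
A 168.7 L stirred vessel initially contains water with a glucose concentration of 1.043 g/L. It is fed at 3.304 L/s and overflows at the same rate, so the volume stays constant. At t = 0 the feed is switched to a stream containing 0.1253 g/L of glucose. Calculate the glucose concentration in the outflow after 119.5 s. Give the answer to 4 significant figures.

0.2137 g/L

Transient balance on the dissolved component: V dC/dt = Q(C_in − C).
So dC/dt = (C_in − C)/τ with τ = V/Q = 168.7/3.304 = 51.0593 s.
This is linear first-order; C(t) = C_in + (C₀ − C_in) e^(−t/τ).
C(119.5) = 0.1253 + (1.043 − 0.1253)·e^(−119.5/51.0593) = 0.1253 + (0.917700)·0.0962877 = 0.213663 g/L.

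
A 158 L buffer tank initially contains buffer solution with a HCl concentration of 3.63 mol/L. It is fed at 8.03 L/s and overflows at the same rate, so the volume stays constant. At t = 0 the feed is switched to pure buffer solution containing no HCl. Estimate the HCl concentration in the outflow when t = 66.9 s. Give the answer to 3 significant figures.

0.121 mol/L

Accumulation = in − out for the solute gives V dC/dt = Q(C_in − C).
So dC/dt = (C_in − C)/τ with τ = V/Q = 158/8.03 = 19.676 s.
This is linear first-order; C(t) = C_in + (C₀ − C_in) e^(−t/τ).
C(66.9) = 0 + (3.63 − 0)·e^(−66.9/19.676) = 0 + (3.6300)·0.033372 = 0.12114 mol/L.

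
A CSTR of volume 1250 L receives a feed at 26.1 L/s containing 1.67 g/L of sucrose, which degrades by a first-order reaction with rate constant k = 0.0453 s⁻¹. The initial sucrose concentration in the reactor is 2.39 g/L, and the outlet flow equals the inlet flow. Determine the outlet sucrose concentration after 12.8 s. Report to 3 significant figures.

1.33 g/L

Accumulation = in − out − consumed: V dC/dt = Q C_in − Q C − k V C.
dC/dt = (Q/V) C_in − (Q/V + k) C; effective rate a = Q/V + k = 0.020880 + 0.0453 = 0.066180 s⁻¹.
C_ss = Q C_in/(Q + kV) = 0.52689 g/L; C(t) = C_ss + (C₀ − C_ss) e^(−a t).
C(12.8) = 0.52689 + (1.8631)·e^(−0.066180·12.8) = 0.52689 + (1.8631)·0.42865 = 1.3255 g/L.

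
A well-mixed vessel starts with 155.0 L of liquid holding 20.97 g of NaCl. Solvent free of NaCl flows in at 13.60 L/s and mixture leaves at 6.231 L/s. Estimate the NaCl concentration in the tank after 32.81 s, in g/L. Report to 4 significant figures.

0.02387 g/L

Total volume: dV/dt = Q_in − Q_out = 7.36900 L/s, so V(t) = 155.0 + 7.36900 t and V(32.81) = 396.777 L.
No NaCl enters, so dm/dt = −Q_out · (m/V).
Separate: dm/m = −Q_out dt/V(t) ⇒ ln(m/m₀) = −(Q_out/(Q_in−Q_out)) ln(V/V₀).
m = m₀ (V₀/V)^(Q_out/(Q_in−Q_out)) = 20.97 × (155.0/396.777)^(0.845569) = 9.47163 g.
C = m/V = 9.47163/396.777 = 0.0238714 g/L.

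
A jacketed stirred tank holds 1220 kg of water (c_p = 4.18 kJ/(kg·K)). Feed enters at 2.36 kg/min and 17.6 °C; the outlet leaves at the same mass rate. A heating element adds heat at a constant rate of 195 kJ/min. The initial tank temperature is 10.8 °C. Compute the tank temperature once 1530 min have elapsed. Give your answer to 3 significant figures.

Unsteady energy balance on the tank contents: M c_p dT/dt = ṁ c_p (T_in − T) + 195.
τ = M/ṁ = 516.95 min; T_ss = T_in + Q̇/(ṁ c_p) = 17.6 + 195/(2.36·4.18) = 37.367 °C.
Solution: T(t) = T_ss + (T₀ − T_ss) e^(−t/τ).
T(1530) = 37.367 + (-26.567)·e^(−1530/516.95) = 37.367 + (-26.567)·0.051836 = 35.990 °C.

36.0 °C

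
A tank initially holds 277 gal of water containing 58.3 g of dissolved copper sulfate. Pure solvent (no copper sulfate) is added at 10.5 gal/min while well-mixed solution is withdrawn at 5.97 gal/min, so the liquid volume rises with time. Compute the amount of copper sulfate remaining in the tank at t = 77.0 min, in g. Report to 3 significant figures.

Total volume: dV/dt = Q_in − Q_out = 4.5300 gal/min, so V(t) = 277 + 4.5300 t and V(77.0) = 625.81 gal.
Solute balance: dm/dt = 0 − Q_out C = −Q_out m/V(t).
Separate: dm/m = −Q_out dt/V(t) ⇒ ln(m/m₀) = −(Q_out/(Q_in−Q_out)) ln(V/V₀).
m = m₀ (V₀/V)^(Q_out/(Q_in−Q_out)) = 58.3 × (277/625.81)^(1.3179) = 19.915 g.

19.9 g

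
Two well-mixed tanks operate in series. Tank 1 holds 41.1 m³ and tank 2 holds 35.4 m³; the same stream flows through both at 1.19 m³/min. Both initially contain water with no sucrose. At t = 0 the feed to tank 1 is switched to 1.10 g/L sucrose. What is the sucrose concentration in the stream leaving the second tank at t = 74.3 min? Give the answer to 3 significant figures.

0.739 g/L

Species balance on tank i: dCᵢ/dt = (Cᵢ₋₁ − Cᵢ)/τᵢ with τᵢ = Vᵢ/Q.
τ₁ = 41.1/1.19 = 34.538 min; τ₂ = 35.4/1.19 = 29.748 min.
Tank 1: C₁ = C_in(1 − e^(−t/τ₁)). Tank 2 (τ₁ ≠ τ₂): C₂ = C_in[1 − (τ₁ e^(−t/τ₁) − τ₂ e^(−t/τ₂))/(τ₁ − τ₂)].
At t = 74.3: e^(−t/τ₁) = 0.11634, e^(−t/τ₂) = 0.082278.
C₂ = 1.10·[1 − (34.538·0.11634 − 29.748·0.082278)/(4.7899)] = 1.10·0.67214 = 0.73935 g/L.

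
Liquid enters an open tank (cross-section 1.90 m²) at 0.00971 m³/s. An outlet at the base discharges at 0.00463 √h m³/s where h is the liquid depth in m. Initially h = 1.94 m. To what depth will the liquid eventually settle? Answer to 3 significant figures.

4.40 m

A dh/dt = Q_in − 0.00463 √h. Steady state requires inflow = outflow:
Q_in = 0.00463 √h_ss ⇒ √h_ss = 0.00971/0.00463 = 2.0972.
h_ss = 2.0972² = 4.3982 m. (Since h₀ = 1.94 m < h_ss, the level will rise toward this value.)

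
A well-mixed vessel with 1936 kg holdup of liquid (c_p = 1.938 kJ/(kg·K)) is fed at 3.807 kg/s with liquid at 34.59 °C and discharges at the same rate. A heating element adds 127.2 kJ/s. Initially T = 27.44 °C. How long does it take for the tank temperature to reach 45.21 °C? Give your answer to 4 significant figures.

M c_p dT/dt = ṁ c_p (T_in − T) + Q̇.
τ = M/ṁ = 508.537 s; T_ss = T_in + Q̇/(ṁ c_p) = 51.8305 °C.
T(t) = T_ss + (T₀ − T_ss) e^(−t/τ). Set T = 45.21:
e^(−t/τ) = (45.21 − 51.8305)/(27.44 − 51.8305) = 0.271438
t = −508.537 · ln(0.271438) = 663.142 s.

663.1 s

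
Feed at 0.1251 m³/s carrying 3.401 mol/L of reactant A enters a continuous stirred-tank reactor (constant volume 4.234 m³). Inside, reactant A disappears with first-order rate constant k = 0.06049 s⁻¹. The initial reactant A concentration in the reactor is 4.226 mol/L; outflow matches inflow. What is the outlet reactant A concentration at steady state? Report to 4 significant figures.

1.116 mol/L

Accumulation = in − out − consumed: V dC/dt = Q C_in − Q C − k V C.
Steady state (dC/dt = 0): C_ss = Q C_in/(Q + kV) = C_in/(1 + kV/Q).
C_ss = 0.1251·3.401/(0.1251 + 0.06049·4.234) = 0.425465/0.381215 = 1.11608 mol/L.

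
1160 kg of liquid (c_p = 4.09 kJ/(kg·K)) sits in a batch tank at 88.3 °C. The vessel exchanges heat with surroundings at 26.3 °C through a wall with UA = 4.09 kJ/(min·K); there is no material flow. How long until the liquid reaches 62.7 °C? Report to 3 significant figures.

618 min

Lumped-capacitance energy balance: M c_p dT/dt = UA(T_amb − T).
τ = M c_p/UA = 1160.0 min; T_ss = T_amb = 26.300 °C.
T(t) = T_ss + (T₀ − T_ss)e^(−t/τ); set T = 62.7:
t = −τ ln[(T − T_ss)/(T₀ − T_ss)] = −1160.0 · ln(0.58710) = 617.78 min.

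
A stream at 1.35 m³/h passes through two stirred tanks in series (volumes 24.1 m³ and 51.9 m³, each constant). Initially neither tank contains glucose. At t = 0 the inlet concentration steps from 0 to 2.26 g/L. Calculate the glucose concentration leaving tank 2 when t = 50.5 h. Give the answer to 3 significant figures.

Each tank obeys Vᵢ dCᵢ/dt = Q(Cᵢ₋₁ − Cᵢ), so τᵢ = Vᵢ/Q.
τ₁ = 24.1/1.35 = 17.852 h; τ₂ = 51.9/1.35 = 38.444 h.
Solving the cascade with C₁(0)=C₂(0)=0 gives C₂(t) = C_in[1 − (τ₁ e^(−t/τ₁) − τ₂ e^(−t/τ₂))/(τ₁ − τ₂)].
At t = 50.5: e^(−t/τ₁) = 0.059081, e^(−t/τ₂) = 0.26885.
C₂ = 2.26·[1 − (17.852·0.059081 − 38.444·0.26885)/(-20.593)] = 2.26·0.54929 = 1.2414 g/L.

1.24 g/L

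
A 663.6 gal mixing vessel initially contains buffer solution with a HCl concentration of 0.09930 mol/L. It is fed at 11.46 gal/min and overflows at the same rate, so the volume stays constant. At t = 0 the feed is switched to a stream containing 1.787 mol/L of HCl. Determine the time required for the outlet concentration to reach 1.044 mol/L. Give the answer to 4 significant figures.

47.51 min

Species balance: V dC/dt = Q(C_in − C) ⇒ τ = V/Q = 57.9058 min.
C(t) = C_in + (C₀ − C_in) e^(−t/τ). Set C = 1.044 and solve for t:
e^(−t/τ) = (C − C_in)/(C₀ − C_in) = (1.044 − 1.787)/(0.09930 − 1.787) = 0.440244
t = −τ ln(…) = 57.9058 × 0.820426 = 47.5074 min.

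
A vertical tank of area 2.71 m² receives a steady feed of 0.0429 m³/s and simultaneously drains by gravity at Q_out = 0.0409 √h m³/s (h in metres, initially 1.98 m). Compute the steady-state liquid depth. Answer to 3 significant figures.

1.10 m

A dh/dt = Q_in − 0.0409 √h. Steady state requires inflow = outflow:
Q_in = 0.0409 √h_ss ⇒ √h_ss = 0.0429/0.0409 = 1.0489.
h_ss = 1.0489² = 1.1002 m. (Since h₀ = 1.98 m > h_ss, the level will fall toward this value.)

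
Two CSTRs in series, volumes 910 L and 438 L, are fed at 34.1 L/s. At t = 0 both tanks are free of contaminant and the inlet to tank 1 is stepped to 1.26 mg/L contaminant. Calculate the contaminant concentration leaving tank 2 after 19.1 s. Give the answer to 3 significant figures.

0.337 mg/L

Time constants: τᵢ = Vᵢ/Q for each well-mixed tank.
τ₁ = 910/34.1 = 26.686 s; τ₂ = 438/34.1 = 12.845 s.
Solving the cascade with C₁(0)=C₂(0)=0 gives C₂(t) = C_in[1 − (τ₁ e^(−t/τ₁) − τ₂ e^(−t/τ₂))/(τ₁ − τ₂)].
At t = 19.1: e^(−t/τ₁) = 0.48884, e^(−t/τ₂) = 0.22605.
C₂ = 1.26·[1 − (26.686·0.48884 − 12.845·0.22605)/(13.842)] = 1.26·0.26730 = 0.33680 mg/L.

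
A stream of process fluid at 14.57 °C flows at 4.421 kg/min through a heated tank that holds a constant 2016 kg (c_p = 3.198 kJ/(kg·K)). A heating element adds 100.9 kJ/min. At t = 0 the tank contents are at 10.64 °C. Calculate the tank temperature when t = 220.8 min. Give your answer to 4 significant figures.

14.89 °C

First-law balance (no shaft work): M c_p dT/dt = ṁ c_p (T_in − T) + 100.9.
Rearrange: dT/dt = (T_ss − T)/τ with τ = M/ṁ = 456.005 min and T_ss = T_in + Q̇/(ṁ c_p) = 21.7066 °C.
T approaches T_ss exponentially: T(t) = T_ss + (T₀ − T_ss) e^(−t/τ).
T(220.8) = 21.7066 + (-11.0666)·e^(−220.8/456.005) = 21.7066 + (-11.0666)·0.616187 = 14.8875 °C.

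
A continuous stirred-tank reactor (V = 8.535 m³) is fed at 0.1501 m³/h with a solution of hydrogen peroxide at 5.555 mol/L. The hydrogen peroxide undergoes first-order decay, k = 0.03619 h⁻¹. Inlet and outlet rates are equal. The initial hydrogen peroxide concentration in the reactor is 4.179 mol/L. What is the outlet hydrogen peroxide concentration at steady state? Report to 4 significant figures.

Species balance: V dC/dt = Q C_in − Q C − k V C.
At steady state: 0 = Q C_in − (Q + kV) C_ss, so C_ss = Q C_in/(Q + kV).
C_ss = 0.1501·5.555/(0.1501 + 0.03619·8.535) = 0.833805/0.458982 = 1.81664 mol/L.

1.817 mol/L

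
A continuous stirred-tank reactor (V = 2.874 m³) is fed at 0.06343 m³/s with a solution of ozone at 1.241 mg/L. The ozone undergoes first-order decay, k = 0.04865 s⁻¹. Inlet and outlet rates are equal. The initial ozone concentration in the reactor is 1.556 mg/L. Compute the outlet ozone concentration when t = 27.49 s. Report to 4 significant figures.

Species balance: V dC/dt = Q C_in − Q C − k V C.
This is linear with rate a = Q/V + k = 0.0707203 s⁻¹.
C_ss = Q C_in/(Q + kV) = 0.387290 mg/L; C(t) = C_ss + (C₀ − C_ss) e^(−a t).
C(27.49) = 0.387290 + (1.16871)·e^(−0.0707203·27.49) = 0.387290 + (1.16871)·0.143116 = 0.554551 mg/L.

0.5546 mg/L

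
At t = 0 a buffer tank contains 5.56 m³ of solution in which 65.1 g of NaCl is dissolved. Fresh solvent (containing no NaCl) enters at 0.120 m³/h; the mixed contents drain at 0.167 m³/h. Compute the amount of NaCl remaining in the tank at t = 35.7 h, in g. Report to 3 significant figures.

18.2 g

Let m(t) be the amount of NaCl. Volume: V(t) = V₀ + (Q_in − Q_out) t = 5.56 − 0.047000 t; V(35.7) = 3.8821 m³.
No NaCl enters, so dm/dt = −Q_out · (m/V).
dm/m = −Q_out dt/(V₀ − 0.047000 t); integrating gives ln(m/m₀) = −(Q_out/(Q_in−Q_out)) ln(V/V₀).
m = m₀ (V₀/V)^(Q_out/(Q_in−Q_out)) = 65.1 × (5.56/3.8821)^(-3.5532) = 18.166 g.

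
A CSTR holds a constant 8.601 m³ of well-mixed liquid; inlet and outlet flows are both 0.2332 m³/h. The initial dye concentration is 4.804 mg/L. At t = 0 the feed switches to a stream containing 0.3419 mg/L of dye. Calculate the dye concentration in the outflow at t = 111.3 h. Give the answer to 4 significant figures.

0.5602 mg/L

Accumulation = in − out for the solute gives V dC/dt = Q(C_in − C).
Time constant τ = V/Q = 8.601/0.2332 = 36.8825 h.
C approaches C_in exponentially: C(t) = C_in + (C₀ − C_in) e^(−t/τ).
C(111.3) = 0.3419 + (4.804 − 0.3419)·e^(−111.3/36.8825) = 0.3419 + (4.46210)·0.0489140 = 0.560159 mg/L.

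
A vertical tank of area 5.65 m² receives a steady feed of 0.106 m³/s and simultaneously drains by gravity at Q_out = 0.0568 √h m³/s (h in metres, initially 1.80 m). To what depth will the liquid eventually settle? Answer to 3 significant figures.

3.48 m

A dh/dt = Q_in − 0.0568 √h. Steady state requires inflow = outflow:
Q_in = 0.0568 √h_ss ⇒ √h_ss = 0.106/0.0568 = 1.8662.
h_ss = 1.8662² = 3.4827 m. (Since h₀ = 1.80 m < h_ss, the level will rise toward this value.)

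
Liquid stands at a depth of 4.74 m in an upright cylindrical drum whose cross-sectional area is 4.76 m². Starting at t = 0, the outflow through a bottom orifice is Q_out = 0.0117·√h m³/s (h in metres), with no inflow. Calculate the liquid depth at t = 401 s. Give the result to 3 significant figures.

With no inflow, A dh/dt = −0.0117 √h.
∫ h^(−1/2) dh = −(0.0117/A) ∫ dt, giving 2√h = 2√h₀ − (0.0117/A) t.
√h = √4.74 − 0.0117·401/(2·4.76) = 2.1772 − 0.49283 = 1.6843.
h = 1.6843² = 2.8370 m.

2.84 m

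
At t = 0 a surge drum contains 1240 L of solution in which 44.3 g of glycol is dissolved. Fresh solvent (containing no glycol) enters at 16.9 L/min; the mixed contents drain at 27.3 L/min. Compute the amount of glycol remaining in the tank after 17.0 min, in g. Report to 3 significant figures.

Total volume: dV/dt = Q_in − Q_out = -10.400 L/min, so V(t) = 1240 − 10.400 t and V(17.0) = 1063.2 L.
No glycol enters, so dm/dt = −Q_out · (m/V).
Separate: dm/m = −Q_out dt/V(t) ⇒ ln(m/m₀) = −(Q_out/(Q_in−Q_out)) ln(V/V₀).
m = m₀ (V₀/V)^(Q_out/(Q_in−Q_out)) = 44.3 × (1240/1063.2)^(-2.6250) = 29.583 g.

29.6 g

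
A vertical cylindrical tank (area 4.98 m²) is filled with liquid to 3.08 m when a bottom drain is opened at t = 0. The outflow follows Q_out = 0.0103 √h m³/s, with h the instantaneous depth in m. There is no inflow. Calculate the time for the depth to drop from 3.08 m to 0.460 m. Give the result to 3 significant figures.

Mass balance (ρ constant): A dh/dt = −0.0103 √h.
∫ h^(−1/2) dh = −(0.0103/A) ∫ dt, giving 2√h = 2√h₀ − (0.0103/A) t.
t = 2A(√h₀ − √h)/0.0103 = 2·4.98·(√3.08 − √0.460)/0.0103
  = 9.9600 × (1.7550 − 0.67823) / 0.0103 = 1041.2 s.

1040 s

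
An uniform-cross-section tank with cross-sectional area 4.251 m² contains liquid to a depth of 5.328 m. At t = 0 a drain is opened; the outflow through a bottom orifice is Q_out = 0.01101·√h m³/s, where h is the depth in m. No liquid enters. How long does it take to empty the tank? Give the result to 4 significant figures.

A dh/dt = −Q_out = −0.01101 √h.
This is separable: 2 d(√h)/dt = −0.01101/A, so √h = √h₀ − (0.01101/(2A)) t.
Tank is empty when √h = 0: t_empty = 2A√h₀/0.01101.
t_empty = 2·4.251·√5.328/0.01101 = 8.50200·2.30825/0.01101 = 1782.44 s.

1782 s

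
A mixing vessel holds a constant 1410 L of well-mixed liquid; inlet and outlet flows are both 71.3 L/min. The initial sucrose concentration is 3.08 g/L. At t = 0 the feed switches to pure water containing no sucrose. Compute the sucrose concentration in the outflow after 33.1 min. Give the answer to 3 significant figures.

0.578 g/L

Mass balance on the solute (V constant): V dC/dt = Q(C_in − C).
Rewrite as dC/dt + C/τ = C_in/τ, τ = V/Q = 19.776 min.
This is linear first-order; C(t) = C_in + (C₀ − C_in) e^(−t/τ).
C(33.1) = 0 + (3.08 − 0)·e^(−33.1/19.776) = 0 + (3.0800)·0.18754 = 0.57761 g/L.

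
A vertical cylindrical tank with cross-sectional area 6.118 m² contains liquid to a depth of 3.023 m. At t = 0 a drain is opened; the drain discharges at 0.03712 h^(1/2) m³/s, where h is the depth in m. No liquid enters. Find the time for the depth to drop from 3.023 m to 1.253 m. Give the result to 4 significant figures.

204.1 s

With no inflow, A dh/dt = −0.03712 √h.
∫ h^(−1/2) dh = −(0.03712/A) ∫ dt, giving 2√h = 2√h₀ − (0.03712/A) t.
t = 2A(√h₀ − √h)/0.03712 = 2·6.118·(√3.023 − √1.253)/0.03712
  = 12.2360 × (1.73868 − 1.11937) / 0.03712 = 204.143 s.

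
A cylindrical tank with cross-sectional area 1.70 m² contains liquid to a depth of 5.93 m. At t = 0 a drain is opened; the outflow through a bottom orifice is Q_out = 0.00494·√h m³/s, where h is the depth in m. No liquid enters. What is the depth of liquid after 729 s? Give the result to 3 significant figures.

1.89 m

With no inflow, A dh/dt = −0.00494 √h.
Separate and integrate: 2(√h − √h₀) = −(0.00494/A) t.
√h = √5.93 − 0.00494·729/(2·1.70) = 2.4352 − 1.0592 = 1.3760.
h = 1.3760² = 1.8933 m.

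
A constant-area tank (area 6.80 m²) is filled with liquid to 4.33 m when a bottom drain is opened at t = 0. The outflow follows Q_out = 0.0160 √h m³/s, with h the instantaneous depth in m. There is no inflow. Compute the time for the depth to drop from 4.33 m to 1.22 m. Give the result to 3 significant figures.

A dh/dt = −Q_out = −0.0160 √h.
This is separable: 2 d(√h)/dt = −0.0160/A, so √h = √h₀ − (0.0160/(2A)) t.
t = 2A(√h₀ − √h)/0.0160 = 2·6.80·(√4.33 − √1.22)/0.0160
  = 13.600 × (2.0809 − 1.1045) / 0.0160 = 829.88 s.

830 s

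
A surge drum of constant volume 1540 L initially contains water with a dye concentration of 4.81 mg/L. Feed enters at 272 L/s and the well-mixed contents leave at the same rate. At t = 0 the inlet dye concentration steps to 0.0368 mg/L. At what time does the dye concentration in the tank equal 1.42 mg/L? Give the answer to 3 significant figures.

7.01 s

Accumulation = in − out for the solute gives V dC/dt = Q(C_in − C), so τ = V/Q = 5.6618 s.
C(t) = C_in + (C₀ − C_in) e^(−t/τ). Set C = 1.42 and solve for t:
e^(−t/τ) = (C − C_in)/(C₀ − C_in) = (1.42 − 0.0368)/(4.81 − 0.0368) = 0.28978
t = −τ ln(…) = 5.6618 × 1.2386 = 7.0128 s.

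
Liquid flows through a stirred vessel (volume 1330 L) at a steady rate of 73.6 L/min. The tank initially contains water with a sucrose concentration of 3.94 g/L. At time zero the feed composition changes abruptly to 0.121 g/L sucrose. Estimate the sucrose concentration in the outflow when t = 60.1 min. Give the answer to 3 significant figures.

0.258 g/L

Species balance on the tank: V dC/dt = Q(C_in − C).
So dC/dt = (C_in − C)/τ with τ = V/Q = 1330/73.6 = 18.071 min.
Solution: C(t) = C_in + (C₀ − C_in) e^(−t/τ).
C(60.1) = 0.121 + (3.94 − 0.121)·e^(−60.1/18.071) = 0.121 + (3.8190)·0.035943 = 0.25826 g/L.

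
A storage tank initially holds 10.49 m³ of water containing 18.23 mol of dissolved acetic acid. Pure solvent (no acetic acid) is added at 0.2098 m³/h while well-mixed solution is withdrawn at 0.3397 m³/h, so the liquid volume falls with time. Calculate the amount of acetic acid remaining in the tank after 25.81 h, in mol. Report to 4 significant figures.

6.659 mol

Total volume: dV/dt = Q_in − Q_out = -0.129900 m³/h, so V(t) = 10.49 − 0.129900 t and V(25.81) = 7.13728 m³.
Species balance (pure solvent in): dm/dt = −Q_out · m/V(t).
Separate: dm/m = −Q_out dt/V(t) ⇒ ln(m/m₀) = −(Q_out/(Q_in−Q_out)) ln(V/V₀).
m = m₀ (V₀/V)^(Q_out/(Q_in−Q_out)) = 18.23 × (10.49/7.13728)^(-2.61509) = 6.65936 mol.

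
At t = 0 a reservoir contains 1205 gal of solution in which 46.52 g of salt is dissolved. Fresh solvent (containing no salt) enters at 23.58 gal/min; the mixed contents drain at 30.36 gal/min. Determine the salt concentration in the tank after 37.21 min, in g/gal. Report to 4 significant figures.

0.01705 g/gal

Total volume: dV/dt = Q_in − Q_out = -6.78000 gal/min, so V(t) = 1205 − 6.78000 t and V(37.21) = 952.716 gal.
No salt enters, so dm/dt = −Q_out · (m/V).
Separate: dm/m = −Q_out dt/V(t) ⇒ ln(m/m₀) = −(Q_out/(Q_in−Q_out)) ln(V/V₀).
m = m₀ (V₀/V)^(Q_out/(Q_in−Q_out)) = 46.52 × (1205/952.716)^(-4.47788) = 16.2477 g.
C = m/V = 16.2477/952.716 = 0.0170541 g/gal.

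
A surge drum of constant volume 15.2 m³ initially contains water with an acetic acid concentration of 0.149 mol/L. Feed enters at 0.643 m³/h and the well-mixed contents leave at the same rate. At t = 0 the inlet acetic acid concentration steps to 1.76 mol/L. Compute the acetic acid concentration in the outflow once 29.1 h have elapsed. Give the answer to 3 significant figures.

Mass balance on the solute (V constant): V dC/dt = Q(C_in − C).
So dC/dt = (C_in − C)/τ with τ = V/Q = 15.2/0.643 = 23.639 h.
Solution: C(t) = C_in + (C₀ − C_in) e^(−t/τ).
C(29.1) = 1.76 + (0.149 − 1.76)·e^(−29.1/23.639) = 1.76 + (-1.6110)·0.29200 = 1.2896 mol/L.

1.29 mol/L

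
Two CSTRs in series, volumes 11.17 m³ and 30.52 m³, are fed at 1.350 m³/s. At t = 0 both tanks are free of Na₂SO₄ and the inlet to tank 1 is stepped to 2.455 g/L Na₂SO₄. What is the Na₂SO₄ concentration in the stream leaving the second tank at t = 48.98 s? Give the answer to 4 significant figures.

2.015 g/L

Species balance on tank i: dCᵢ/dt = (Cᵢ₋₁ − Cᵢ)/τᵢ with τᵢ = Vᵢ/Q.
τ₁ = 11.17/1.350 = 8.27407 s; τ₂ = 30.52/1.350 = 22.6074 s.
Tank 1: C₁ = C_in(1 − e^(−t/τ₁)). Tank 2 (τ₁ ≠ τ₂): C₂ = C_in[1 − (τ₁ e^(−t/τ₁) − τ₂ e^(−t/τ₂))/(τ₁ − τ₂)].
At t = 48.98: e^(−t/τ₁) = 0.00268602, e^(−t/τ₂) = 0.114573.
C₂ = 2.455·[1 − (8.27407·0.00268602 − 22.6074·0.114573)/(-14.3333)] = 2.455·0.820840 = 2.01516 g/L.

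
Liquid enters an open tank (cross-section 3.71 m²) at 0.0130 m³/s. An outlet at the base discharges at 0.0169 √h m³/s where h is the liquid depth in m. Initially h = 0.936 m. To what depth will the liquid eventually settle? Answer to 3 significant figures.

Accumulation of liquid (constant cross-section A): A dh/dt = Q_in − 0.0169 √h. At steady state dh/dt = 0:
Q_in = 0.0169 √h_ss ⇒ √h_ss = 0.0130/0.0169 = 0.76923.
h_ss = 0.76923² = 0.59172 m. (Since h₀ = 0.936 m > h_ss, the level will fall toward this value.)

0.592 m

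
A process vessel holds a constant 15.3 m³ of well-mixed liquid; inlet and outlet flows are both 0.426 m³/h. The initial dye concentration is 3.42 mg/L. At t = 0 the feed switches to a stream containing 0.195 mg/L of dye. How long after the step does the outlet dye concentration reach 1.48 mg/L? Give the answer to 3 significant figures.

Transient balance on the dissolved component: V dC/dt = Q(C_in − C), so τ = V/Q = 35.915 h.
C(t) = C_in + (C₀ − C_in) e^(−t/τ). Set C = 1.48 and solve for t:
e^(−t/τ) = (C − C_in)/(C₀ − C_in) = (1.48 − 0.195)/(3.42 − 0.195) = 0.39845
t = −τ ln(…) = 35.915 × 0.92017 = 33.049 h.

33.0 h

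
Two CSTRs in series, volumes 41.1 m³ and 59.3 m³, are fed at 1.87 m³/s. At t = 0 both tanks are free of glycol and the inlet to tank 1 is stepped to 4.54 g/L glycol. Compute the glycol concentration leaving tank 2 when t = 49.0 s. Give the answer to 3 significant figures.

2.49 g/L

Species balance on tank i: dCᵢ/dt = (Cᵢ₋₁ − Cᵢ)/τᵢ with τᵢ = Vᵢ/Q.
τ₁ = 41.1/1.87 = 21.979 s; τ₂ = 59.3/1.87 = 31.711 s.
Tank 1: C₁ = C_in(1 − e^(−t/τ₁)). Tank 2 (τ₁ ≠ τ₂): C₂ = C_in[1 − (τ₁ e^(−t/τ₁) − τ₂ e^(−t/τ₂))/(τ₁ − τ₂)].
At t = 49.0: e^(−t/τ₁) = 0.10759, e^(−t/τ₂) = 0.21327.
C₂ = 4.54·[1 − (21.979·0.10759 − 31.711·0.21327)/(-9.7326)] = 4.54·0.54807 = 2.4883 g/L.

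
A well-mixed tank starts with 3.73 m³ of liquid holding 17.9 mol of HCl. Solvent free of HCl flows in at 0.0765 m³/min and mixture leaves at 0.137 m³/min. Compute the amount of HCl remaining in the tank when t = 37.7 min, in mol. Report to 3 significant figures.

2.10 mol

Let m(t) be the amount of HCl. Volume: V(t) = V₀ + (Q_in − Q_out) t = 3.73 − 0.060500 t; V(37.7) = 1.4491 m³.
Species balance (pure solvent in): dm/dt = −Q_out · m/V(t).
dm/m = −Q_out dt/(V₀ − 0.060500 t); integrating gives ln(m/m₀) = −(Q_out/(Q_in−Q_out)) ln(V/V₀).
m = m₀ (V₀/V)^(Q_out/(Q_in−Q_out)) = 17.9 × (3.73/1.4491)^(-2.2645) = 2.1041 mol.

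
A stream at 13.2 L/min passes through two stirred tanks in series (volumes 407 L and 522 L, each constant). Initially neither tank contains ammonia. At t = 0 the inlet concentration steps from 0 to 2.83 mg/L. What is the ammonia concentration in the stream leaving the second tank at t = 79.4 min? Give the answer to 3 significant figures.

1.87 mg/L

Species balance on tank i: dCᵢ/dt = (Cᵢ₋₁ − Cᵢ)/τᵢ with τᵢ = Vᵢ/Q.
τ₁ = 407/13.2 = 30.833 min; τ₂ = 522/13.2 = 39.545 min.
Solving the cascade with C₁(0)=C₂(0)=0 gives C₂(t) = C_in[1 − (τ₁ e^(−t/τ₁) − τ₂ e^(−t/τ₂))/(τ₁ − τ₂)].
At t = 79.4: e^(−t/τ₁) = 0.076144, e^(−t/τ₂) = 0.13428.
C₂ = 2.83·[1 − (30.833·0.076144 − 39.545·0.13428)/(-8.7121)] = 2.83·0.65996 = 1.8677 mg/L.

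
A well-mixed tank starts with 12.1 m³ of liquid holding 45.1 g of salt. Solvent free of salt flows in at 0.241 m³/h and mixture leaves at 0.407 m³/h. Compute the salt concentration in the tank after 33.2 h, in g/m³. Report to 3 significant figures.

Let m(t) be the amount of salt. Volume: V(t) = V₀ + (Q_in − Q_out) t = 12.1 − 0.16600 t; V(33.2) = 6.5888 m³.
Solute balance: dm/dt = 0 − Q_out C = −Q_out m/V(t).
Separate: dm/m = −Q_out dt/V(t) ⇒ ln(m/m₀) = −(Q_out/(Q_in−Q_out)) ln(V/V₀).
m = m₀ (V₀/V)^(Q_out/(Q_in−Q_out)) = 45.1 × (12.1/6.5888)^(-2.4518) = 10.161 g.
C = m/V = 10.161/6.5888 = 1.5422 g/m³.

1.54 g/m³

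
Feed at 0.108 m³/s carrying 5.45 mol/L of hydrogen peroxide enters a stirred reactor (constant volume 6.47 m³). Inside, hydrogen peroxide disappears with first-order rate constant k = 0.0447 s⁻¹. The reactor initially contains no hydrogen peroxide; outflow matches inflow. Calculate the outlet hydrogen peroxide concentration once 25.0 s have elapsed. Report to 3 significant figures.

Accumulation = in − out − consumed: V dC/dt = Q C_in − Q C − k V C.
dC/dt = (Q/V) C_in − (Q/V + k) C; effective rate a = Q/V + k = 0.016692 + 0.0447 = 0.061392 s⁻¹.
C_ss = Q C_in/(Q + kV) = 1.4818 mol/L; C(t) = C_ss + (C₀ − C_ss) e^(−a t).
C(25.0) = 1.4818 + (-1.4818)·e^(−0.061392·25.0) = 1.4818 + (-1.4818)·0.21550 = 1.1625 mol/L.

1.16 mol/L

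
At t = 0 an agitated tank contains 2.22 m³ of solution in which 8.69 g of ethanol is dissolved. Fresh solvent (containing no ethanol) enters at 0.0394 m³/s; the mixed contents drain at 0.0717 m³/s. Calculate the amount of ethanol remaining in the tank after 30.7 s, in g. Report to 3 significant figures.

2.34 g

Total volume: dV/dt = Q_in − Q_out = -0.032300 m³/s, so V(t) = 2.22 − 0.032300 t and V(30.7) = 1.2284 m³.
No ethanol enters, so dm/dt = −Q_out · (m/V).
dm/m = −Q_out dt/(V₀ − 0.032300 t); integrating gives ln(m/m₀) = −(Q_out/(Q_in−Q_out)) ln(V/V₀).
m = m₀ (V₀/V)^(Q_out/(Q_in−Q_out)) = 8.69 × (2.22/1.2284)^(-2.2198) = 2.3361 g.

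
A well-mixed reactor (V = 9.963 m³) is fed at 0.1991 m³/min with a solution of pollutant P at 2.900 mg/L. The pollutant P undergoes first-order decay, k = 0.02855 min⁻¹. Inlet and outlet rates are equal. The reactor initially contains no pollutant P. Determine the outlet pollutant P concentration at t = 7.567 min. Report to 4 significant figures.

0.3670 mg/L

Accumulation = in − out − consumed: V dC/dt = Q C_in − Q C − k V C.
This is linear with rate a = Q/V + k = 0.0485339 min⁻¹.
C_ss = Q C_in/(Q + kV) = 1.19408 mg/L; C(t) = C_ss + (C₀ − C_ss) e^(−a t).
C(7.567) = 1.19408 + (-1.19408)·e^(−0.0485339·7.567) = 1.19408 + (-1.19408)·0.692632 = 0.367022 mg/L.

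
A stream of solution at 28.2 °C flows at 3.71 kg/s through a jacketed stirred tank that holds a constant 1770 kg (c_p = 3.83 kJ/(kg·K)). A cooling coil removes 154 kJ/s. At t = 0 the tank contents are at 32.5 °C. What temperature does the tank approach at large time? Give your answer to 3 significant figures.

17.4 °C

M c_p dT/dt = ṁ c_p (T_in − T) − Q̇.
At steady state dT/dt = 0 ⇒ T_ss = T_in − Q̇/(ṁ c_p) = 28.2 − 154/(3.71·3.83) = 17.362 °C.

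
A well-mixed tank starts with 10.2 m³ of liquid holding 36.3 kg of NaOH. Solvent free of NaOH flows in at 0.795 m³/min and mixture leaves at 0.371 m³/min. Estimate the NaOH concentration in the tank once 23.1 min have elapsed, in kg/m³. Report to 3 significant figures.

1.01 kg/m³

Total volume: dV/dt = Q_in − Q_out = 0.42400 m³/min, so V(t) = 10.2 + 0.42400 t and V(23.1) = 19.994 m³.
Species balance (pure solvent in): dm/dt = −Q_out · m/V(t).
dm/m = −Q_out dt/(V₀ + 0.42400 t); integrating gives ln(m/m₀) = −(Q_out/(Q_in−Q_out)) ln(V/V₀).
m = m₀ (V₀/V)^(Q_out/(Q_in−Q_out)) = 36.3 × (10.2/19.994)^(0.87500) = 20.144 kg.
C = m/V = 20.144/19.994 = 1.0075 kg/m³.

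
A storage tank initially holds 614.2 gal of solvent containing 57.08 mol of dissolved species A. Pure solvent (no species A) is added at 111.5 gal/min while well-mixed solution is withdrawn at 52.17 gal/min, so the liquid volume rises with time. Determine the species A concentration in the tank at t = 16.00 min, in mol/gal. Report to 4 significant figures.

Let m(t) be the amount of species A. Volume: V(t) = V₀ + (Q_in − Q_out) t = 614.2 + 59.3300 t; V(16.00) = 1563.48 gal.
Solute balance: dm/dt = 0 − Q_out C = −Q_out m/V(t).
Separate: dm/m = −Q_out dt/V(t) ⇒ ln(m/m₀) = −(Q_out/(Q_in−Q_out)) ln(V/V₀).
m = m₀ (V₀/V)^(Q_out/(Q_in−Q_out)) = 57.08 × (614.2/1563.48)^(0.879319) = 25.0999 mol.
C = m/V = 25.0999/1563.48 = 0.0160539 mol/gal.

0.01605 mol/gal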